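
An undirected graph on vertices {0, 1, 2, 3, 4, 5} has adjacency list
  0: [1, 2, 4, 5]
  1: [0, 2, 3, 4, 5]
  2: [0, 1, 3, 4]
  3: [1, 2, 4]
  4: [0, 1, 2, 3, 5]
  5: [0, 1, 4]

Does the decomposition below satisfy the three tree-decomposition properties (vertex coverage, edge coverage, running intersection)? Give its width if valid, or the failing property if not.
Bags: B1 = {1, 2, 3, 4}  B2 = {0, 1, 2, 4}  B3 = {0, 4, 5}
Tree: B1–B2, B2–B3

A tree decomposition must satisfy three properties: every vertex lies in some bag; for every edge, both endpoints lie together in some bag; and for every vertex, the bags containing it form a connected subtree. Here edge (1,5) lies in no bag, so the decomposition is invalid.

No — edge (1,5) lies in no bag.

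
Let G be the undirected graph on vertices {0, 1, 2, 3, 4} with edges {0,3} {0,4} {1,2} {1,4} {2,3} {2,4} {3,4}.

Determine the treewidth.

2

A width-2 tree decomposition is:
Bags: B1 = {1, 2, 4}  B2 = {2, 3, 4}  B3 = {0, 3, 4}
Tree: B1–B2, B2–B3
Each bag holds 3 vertices, so the decomposition has width 2, which upper-bounds the treewidth. On the other hand G contains the 3-clique {0, 3, 4}. A clique must lie in a single bag of any decomposition, so no decomposition can have width below 2. Combining the bounds, tw(G) = 2.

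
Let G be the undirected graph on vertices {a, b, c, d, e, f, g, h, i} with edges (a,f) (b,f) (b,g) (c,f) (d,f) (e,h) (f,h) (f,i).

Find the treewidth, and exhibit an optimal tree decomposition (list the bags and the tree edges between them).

Treewidth 1.
One such decomposition:
Bags: B1 = {b, f}  B2 = {d, f}  B3 = {f, h}  B4 = {b, g}  B5 = {f, i}  B6 = {c, f}  B7 = {a, f}  B8 = {e, h}
Tree: B1–B2, B2–B3, B1–B4, B1–B5, B5–B6, B1–B7, B3–B8

Each bag holds 2 vertices, so the decomposition has width 1, which upper-bounds the treewidth. Any graph with an edge has treewidth ≥ 1, and G has the edge b–f. The upper and lower bounds meet at 1, so that is the treewidth.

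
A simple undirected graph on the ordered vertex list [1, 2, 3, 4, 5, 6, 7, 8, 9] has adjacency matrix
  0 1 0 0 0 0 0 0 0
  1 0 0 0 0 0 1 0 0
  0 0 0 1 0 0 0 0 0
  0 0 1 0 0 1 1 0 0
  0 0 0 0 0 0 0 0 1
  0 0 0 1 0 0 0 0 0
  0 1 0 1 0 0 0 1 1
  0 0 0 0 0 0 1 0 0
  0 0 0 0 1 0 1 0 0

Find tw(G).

A width-1 tree decomposition is:
Bags: B1 = {3, 4}  B2 = {4, 7}  B3 = {2, 7}  B4 = {7, 8}  B5 = {7, 9}  B6 = {5, 9}  B7 = {4, 6}  B8 = {1, 2}
Tree: B1–B2, B2–B3, B2–B4, B3–B5, B5–B6, B2–B7, B3–B8
Each bag holds 2 vertices, so the decomposition has width 1, which upper-bounds the treewidth. G has an edge, so its treewidth is at least 1. Therefore the treewidth is 1.

1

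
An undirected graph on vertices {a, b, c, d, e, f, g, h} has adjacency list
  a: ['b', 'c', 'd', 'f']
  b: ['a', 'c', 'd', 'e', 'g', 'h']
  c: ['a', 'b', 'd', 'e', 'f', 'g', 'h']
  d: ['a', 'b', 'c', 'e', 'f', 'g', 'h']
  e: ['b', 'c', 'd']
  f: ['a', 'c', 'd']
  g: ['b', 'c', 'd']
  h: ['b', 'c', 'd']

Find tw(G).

A width-3 tree decomposition is:
Bags: B1 = {a, b, c, d}  B2 = {b, c, d, h}  B3 = {a, c, d, f}  B4 = {b, c, d, e}  B5 = {b, c, d, g}
Tree: B1–B2, B1–B3, B1–B4, B4–B5
Every bag has size at most 4, so the width is 4 − 1 = 3 and tw(G) ≤ 3. Conversely, {a, c, d, f} is a clique of size 4, and the vertices of any clique must share a bag in every tree decomposition; so some bag has ≥ 4 vertices and tw(G) ≥ 3. Hence tw(G) = 3 exactly.

3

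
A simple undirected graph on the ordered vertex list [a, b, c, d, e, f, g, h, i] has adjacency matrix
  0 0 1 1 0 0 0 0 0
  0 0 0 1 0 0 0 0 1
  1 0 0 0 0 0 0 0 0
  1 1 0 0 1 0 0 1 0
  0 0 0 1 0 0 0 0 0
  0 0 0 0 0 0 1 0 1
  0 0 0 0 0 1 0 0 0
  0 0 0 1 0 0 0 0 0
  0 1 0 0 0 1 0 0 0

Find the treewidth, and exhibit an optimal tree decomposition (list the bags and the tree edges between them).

Treewidth 1.
One such decomposition:
Bags: B1 = {b, i}  B2 = {b, d}  B3 = {d, h}  B4 = {a, d}  B5 = {f, i}  B6 = {f, g}  B7 = {d, e}  B8 = {a, c}
Tree: B1–B2, B2–B3, B2–B4, B1–B5, B5–B6, B3–B7, B4–B8

Every bag has size at most 2, so the width is 2 − 1 = 1 and tw(G) ≤ 1. Any graph with an edge has treewidth ≥ 1, and G has the edge b–i. Therefore the treewidth is 1.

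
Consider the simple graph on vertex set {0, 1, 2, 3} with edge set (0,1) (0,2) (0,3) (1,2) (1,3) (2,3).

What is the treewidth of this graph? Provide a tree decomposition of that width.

Treewidth 3.
Bags: B1 = {0, 1, 2, 3}
Tree: (single bag)

A single bag containing all 4 vertices is trivially a valid decomposition of width 3. For the lower bound, the 4 vertices {0, 1, 2, 3} are pairwise adjacent, and any tree decomposition puts a clique entirely inside one bag — forcing width ≥ 3. Hence tw(G) = 3 exactly.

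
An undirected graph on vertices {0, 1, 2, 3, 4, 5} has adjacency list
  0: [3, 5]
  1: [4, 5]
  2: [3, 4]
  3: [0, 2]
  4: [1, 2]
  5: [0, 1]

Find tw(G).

A width-2 tree decomposition is:
Bags: B1 = {2, 3, 4}  B2 = {1, 3, 4}  B3 = {1, 3, 5}  B4 = {0, 3, 5}
Tree: B1–B2, B2–B3, B3–B4
Every bag has size at most 3, so the width is 3 − 1 = 2 and tw(G) ≤ 2. For the lower bound, G contains the cycle 3–2–4–1–5–0–3, so G is not a forest; only forests have treewidth ≤ 1, hence tw(G) ≥ 2. Combining the bounds, tw(G) = 2.

2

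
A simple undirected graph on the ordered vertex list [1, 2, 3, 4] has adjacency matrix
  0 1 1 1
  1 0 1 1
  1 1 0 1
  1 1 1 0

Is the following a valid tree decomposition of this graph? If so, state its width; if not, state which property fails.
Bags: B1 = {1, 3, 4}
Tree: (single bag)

A tree decomposition must satisfy three properties: every vertex lies in some bag; for every edge, both endpoints lie together in some bag; and for every vertex, the bags containing it form a connected subtree. Here vertex 2 appears in no bag, so the decomposition is invalid.

No — vertex 2 appears in no bag.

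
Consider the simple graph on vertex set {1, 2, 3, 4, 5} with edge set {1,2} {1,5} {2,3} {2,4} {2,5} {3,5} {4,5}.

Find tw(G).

A width-2 tree decomposition is:
Bags: B1 = {2, 4, 5}  B2 = {1, 2, 5}  B3 = {2, 3, 5}
Tree: B1–B2, B2–B3
Each bag holds 3 vertices, so the decomposition has width 2, which upper-bounds the treewidth. Conversely, {1, 2, 5} is a clique of size 3, and the vertices of any clique must share a bag in every tree decomposition; so some bag has ≥ 3 vertices and tw(G) ≥ 2. Therefore the treewidth is 2.

2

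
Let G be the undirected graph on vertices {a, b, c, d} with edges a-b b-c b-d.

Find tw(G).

A width-1 tree decomposition is:
Bags: B1 = {a, b}  B2 = {b, d}  B3 = {b, c}
Tree: B1–B2, B1–B3
The largest bag has 2 vertices, giving width 1; this decomposition certifies tw(G) ≤ 1. Any graph with an edge has treewidth ≥ 1, and G has the edge a–b. The upper and lower bounds meet at 1, so that is the treewidth.

1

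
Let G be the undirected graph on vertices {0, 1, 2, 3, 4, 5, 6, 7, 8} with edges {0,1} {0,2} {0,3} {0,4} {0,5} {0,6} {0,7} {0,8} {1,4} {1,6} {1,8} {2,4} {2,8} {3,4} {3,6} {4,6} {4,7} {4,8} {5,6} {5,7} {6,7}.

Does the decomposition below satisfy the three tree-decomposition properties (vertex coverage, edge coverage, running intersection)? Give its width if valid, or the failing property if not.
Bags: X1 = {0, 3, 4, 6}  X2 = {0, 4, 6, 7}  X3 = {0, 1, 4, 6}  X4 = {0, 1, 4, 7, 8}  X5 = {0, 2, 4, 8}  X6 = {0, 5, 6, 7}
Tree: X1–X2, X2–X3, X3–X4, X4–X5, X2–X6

A tree decomposition must satisfy three properties: every vertex lies in some bag; for every edge, both endpoints lie together in some bag; and for every vertex, the bags containing it form a connected subtree. Here bags containing vertex 7 are not connected in the tree, so the decomposition is invalid.

No — bags containing vertex 7 are not connected in the tree.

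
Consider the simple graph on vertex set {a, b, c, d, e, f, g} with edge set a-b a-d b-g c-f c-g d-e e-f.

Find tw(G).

2

A width-2 tree decomposition is:
Bags: B1 = {b, c, g}  B2 = {b, c, f}  B3 = {b, e, f}  B4 = {b, d, e}  B5 = {a, b, d}
Tree: B1–B2, B2–B3, B3–B4, B4–B5
Every bag has size at most 3, so the width is 3 − 1 = 2 and tw(G) ≤ 2. Since b–g–c–f–e–d–a–b is a cycle in G, G is not acyclic. Forests are exactly the graphs of treewidth ≤ 1, so tw(G) ≥ 2. Combining the bounds, tw(G) = 2.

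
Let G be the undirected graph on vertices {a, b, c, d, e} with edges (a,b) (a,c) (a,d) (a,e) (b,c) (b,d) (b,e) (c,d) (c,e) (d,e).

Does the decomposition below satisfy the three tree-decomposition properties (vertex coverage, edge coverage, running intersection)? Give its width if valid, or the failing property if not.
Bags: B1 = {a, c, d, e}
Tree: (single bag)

A tree decomposition must satisfy three properties: every vertex lies in some bag; for every edge, both endpoints lie together in some bag; and for every vertex, the bags containing it form a connected subtree. Here vertex b appears in no bag, so the decomposition is invalid.

No — vertex b appears in no bag.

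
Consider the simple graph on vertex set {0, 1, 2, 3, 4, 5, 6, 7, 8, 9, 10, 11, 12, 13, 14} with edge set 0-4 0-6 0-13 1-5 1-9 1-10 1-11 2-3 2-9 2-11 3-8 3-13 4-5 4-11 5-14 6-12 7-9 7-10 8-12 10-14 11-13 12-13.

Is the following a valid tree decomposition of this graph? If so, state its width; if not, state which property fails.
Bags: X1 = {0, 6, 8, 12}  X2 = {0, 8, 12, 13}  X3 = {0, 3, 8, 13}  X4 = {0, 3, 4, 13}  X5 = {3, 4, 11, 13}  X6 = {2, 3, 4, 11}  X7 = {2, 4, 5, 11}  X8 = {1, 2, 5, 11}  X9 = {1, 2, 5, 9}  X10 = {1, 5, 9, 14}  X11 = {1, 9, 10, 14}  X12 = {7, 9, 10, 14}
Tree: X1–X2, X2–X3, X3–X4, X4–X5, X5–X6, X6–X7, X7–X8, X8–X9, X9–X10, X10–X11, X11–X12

Yes; width 3.

Vertex coverage: the bags together contain {0, 1, 2, 3, 4, 5, 6, 7, 8, 9, 10, 11, 12, 13, 14}, the full vertex set. Edge coverage: each edge of G has both endpoints in at least one bag. Running intersection: for every vertex, the bags containing it form a connected subtree. All three properties hold, so this is a valid tree decomposition of width max|bag| − 1 = 3, and hence tw(G) ≤ 3.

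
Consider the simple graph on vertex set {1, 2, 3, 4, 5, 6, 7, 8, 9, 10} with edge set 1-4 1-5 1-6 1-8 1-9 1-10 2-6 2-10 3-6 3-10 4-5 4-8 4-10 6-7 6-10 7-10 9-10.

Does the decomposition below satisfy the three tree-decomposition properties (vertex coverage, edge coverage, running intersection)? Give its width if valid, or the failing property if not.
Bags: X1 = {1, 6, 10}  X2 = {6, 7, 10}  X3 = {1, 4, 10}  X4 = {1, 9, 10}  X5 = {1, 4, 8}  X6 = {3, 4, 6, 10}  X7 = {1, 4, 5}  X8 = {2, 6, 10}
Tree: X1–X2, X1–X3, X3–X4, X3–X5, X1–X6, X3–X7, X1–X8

No — bags containing vertex 4 are not connected in the tree.

A tree decomposition must satisfy three properties: every vertex lies in some bag; for every edge, both endpoints lie together in some bag; and for every vertex, the bags containing it form a connected subtree. Here bags containing vertex 4 are not connected in the tree, so the decomposition is invalid.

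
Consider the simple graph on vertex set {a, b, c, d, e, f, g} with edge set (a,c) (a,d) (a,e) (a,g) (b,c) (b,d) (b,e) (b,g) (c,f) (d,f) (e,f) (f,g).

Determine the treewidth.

3

A width-3 tree decomposition is:
Bags: B1 = {a, b, f, g}  B2 = {a, b, e, f}  B3 = {a, b, c, f}  B4 = {a, b, d, f}
Tree: B1–B2, B2–B3, B3–B4
The largest bag has 4 vertices, giving width 3; this decomposition certifies tw(G) ≤ 3. For the lower bound: the 4 vertex sets {f,g}, {a,e}, {b}, {c} are disjoint, each induces a connected subgraph, and every pair is joined by at least one edge of G. Contracting each set to a single vertex therefore yields K_{4} as a minor, and since treewidth is minor-monotone, tw(G) ≥ tw(K_{4}) = 3. Hence tw(G) = 3 exactly.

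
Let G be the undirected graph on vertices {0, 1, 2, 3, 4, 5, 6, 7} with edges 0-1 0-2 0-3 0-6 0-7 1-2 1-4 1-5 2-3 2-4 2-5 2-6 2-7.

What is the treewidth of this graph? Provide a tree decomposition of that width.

The largest bag has 3 vertices, giving width 2; this decomposition certifies tw(G) ≤ 2. For the lower bound, the 3 vertices {0, 1, 2} are pairwise adjacent, and any tree decomposition puts a clique entirely inside one bag — forcing width ≥ 2. The upper and lower bounds meet at 2, so that is the treewidth.

Treewidth 2.
One such decomposition:
Bags: B1 = {1, 2, 4}  B2 = {0, 1, 2}  B3 = {0, 2, 7}  B4 = {0, 2, 3}  B5 = {0, 2, 6}  B6 = {1, 2, 5}
Tree: B1–B2, B2–B3, B2–B4, B4–B5, B1–B6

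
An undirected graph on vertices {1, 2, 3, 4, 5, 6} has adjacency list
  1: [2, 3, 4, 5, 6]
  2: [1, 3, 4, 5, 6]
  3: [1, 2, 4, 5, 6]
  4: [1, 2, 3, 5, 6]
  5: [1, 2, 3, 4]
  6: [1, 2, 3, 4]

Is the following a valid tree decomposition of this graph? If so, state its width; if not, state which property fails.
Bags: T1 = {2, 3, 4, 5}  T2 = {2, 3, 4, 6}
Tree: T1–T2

No — vertex 1 appears in no bag.

A tree decomposition must satisfy three properties: every vertex lies in some bag; for every edge, both endpoints lie together in some bag; and for every vertex, the bags containing it form a connected subtree. Here vertex 1 appears in no bag, so the decomposition is invalid.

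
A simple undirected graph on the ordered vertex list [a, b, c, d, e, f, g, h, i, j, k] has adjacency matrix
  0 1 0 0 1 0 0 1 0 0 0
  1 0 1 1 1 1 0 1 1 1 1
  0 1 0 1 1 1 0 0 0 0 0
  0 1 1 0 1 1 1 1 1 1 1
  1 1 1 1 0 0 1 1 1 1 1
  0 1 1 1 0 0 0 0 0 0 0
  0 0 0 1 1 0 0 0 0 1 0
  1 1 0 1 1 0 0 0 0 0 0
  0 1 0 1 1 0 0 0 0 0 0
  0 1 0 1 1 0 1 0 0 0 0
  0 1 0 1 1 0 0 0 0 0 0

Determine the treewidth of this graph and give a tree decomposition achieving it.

Every bag has size at most 4, so the width is 4 − 1 = 3 and tw(G) ≤ 3. For the lower bound, the 4 vertices {d, e, g, j} are pairwise adjacent, and any tree decomposition puts a clique entirely inside one bag — forcing width ≥ 3. Therefore the treewidth is 3.

Treewidth 3.
One such decomposition:
Bags: B1 = {b, d, e, k}  B2 = {b, d, e, j}  B3 = {b, d, e, h}  B4 = {b, d, e, i}  B5 = {a, b, e, h}  B6 = {b, c, d, e}  B7 = {b, c, d, f}  B8 = {d, e, g, j}
Tree: B1–B2, B1–B3, B3–B4, B3–B5, B2–B6, B6–B7, B2–B8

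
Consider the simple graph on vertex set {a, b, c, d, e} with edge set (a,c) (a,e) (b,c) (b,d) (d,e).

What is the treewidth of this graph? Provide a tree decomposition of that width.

The largest bag has 3 vertices, giving width 2; this decomposition certifies tw(G) ≤ 2. The edges a–c–b–d–e–a form a cycle, so G is not a tree and its treewidth is at least 2. Hence tw(G) = 2 exactly.

Treewidth 2.
One optimal decomposition is:
Bags: B1 = {a, b, c}  B2 = {a, b, d}  B3 = {a, d, e}
Tree: B1–B2, B2–B3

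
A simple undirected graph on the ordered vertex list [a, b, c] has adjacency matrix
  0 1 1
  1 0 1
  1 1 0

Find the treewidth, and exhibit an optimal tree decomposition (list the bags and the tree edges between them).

A single bag containing all 3 vertices is trivially a valid decomposition of width 2. Conversely, {a, b, c} is a clique of size 3, and the vertices of any clique must share a bag in every tree decomposition; so some bag has ≥ 3 vertices and tw(G) ≥ 2. Hence tw(G) = 2 exactly.

Treewidth 2.
One such decomposition:
Bags: B1 = {a, b, c}
Tree: (single bag)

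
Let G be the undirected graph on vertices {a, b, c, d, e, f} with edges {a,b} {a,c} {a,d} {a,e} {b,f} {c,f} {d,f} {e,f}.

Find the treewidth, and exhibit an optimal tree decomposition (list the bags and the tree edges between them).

Treewidth 2.
One optimal decomposition is:
Bags: B1 = {a, e, f}  B2 = {a, b, f}  B3 = {a, c, f}  B4 = {a, d, f}
Tree: B1–B2, B2–B3, B3–B4

The largest bag has 3 vertices, giving width 2; this decomposition certifies tw(G) ≤ 2. For the lower bound, G contains the cycle e–a–b–f–e, so G is not a forest; only forests have treewidth ≤ 1, hence tw(G) ≥ 2. Therefore the treewidth is 2.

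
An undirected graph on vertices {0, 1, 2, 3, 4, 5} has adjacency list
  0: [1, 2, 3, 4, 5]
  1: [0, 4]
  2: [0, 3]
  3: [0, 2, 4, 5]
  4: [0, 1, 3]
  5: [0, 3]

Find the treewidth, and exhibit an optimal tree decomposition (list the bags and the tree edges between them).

Treewidth 2.
One such decomposition:
Bags: B1 = {0, 3, 4}  B2 = {0, 3, 5}  B3 = {0, 1, 4}  B4 = {0, 2, 3}
Tree: B1–B2, B1–B3, B1–B4

Every bag has size at most 3, so the width is 3 − 1 = 2 and tw(G) ≤ 2. On the other hand G contains the 3-clique {0, 1, 4}. A clique must lie in a single bag of any decomposition, so no decomposition can have width below 2. The upper and lower bounds meet at 2, so that is the treewidth.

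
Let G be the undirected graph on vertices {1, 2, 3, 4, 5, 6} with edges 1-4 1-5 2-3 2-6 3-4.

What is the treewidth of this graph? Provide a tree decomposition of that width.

The largest bag has 2 vertices, giving width 1; this decomposition certifies tw(G) ≤ 1. Since G has at least one edge (e.g. 6–2), it is not an edgeless graph, so tw(G) ≥ 1. Therefore the treewidth is 1.

Treewidth 1.
One optimal decomposition is:
Bags: B1 = {2, 6}  B2 = {2, 3}  B3 = {3, 4}  B4 = {1, 4}  B5 = {1, 5}
Tree: B1–B2, B2–B3, B3–B4, B4–B5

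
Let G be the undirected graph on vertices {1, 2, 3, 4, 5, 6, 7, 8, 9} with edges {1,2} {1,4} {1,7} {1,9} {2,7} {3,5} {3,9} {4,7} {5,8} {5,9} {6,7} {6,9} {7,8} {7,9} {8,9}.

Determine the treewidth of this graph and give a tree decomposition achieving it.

Treewidth 2.
One optimal decomposition is:
Bags: B1 = {1, 7, 9}  B2 = {1, 2, 7}  B3 = {7, 8, 9}  B4 = {6, 7, 9}  B5 = {5, 8, 9}  B6 = {1, 4, 7}  B7 = {3, 5, 9}
Tree: B1–B2, B1–B3, B3–B4, B3–B5, B1–B6, B5–B7

Every bag has size at most 3, so the width is 3 − 1 = 2 and tw(G) ≤ 2. On the other hand G contains the 3-clique {3, 5, 9}. A clique must lie in a single bag of any decomposition, so no decomposition can have width below 2. Combining the bounds, tw(G) = 2.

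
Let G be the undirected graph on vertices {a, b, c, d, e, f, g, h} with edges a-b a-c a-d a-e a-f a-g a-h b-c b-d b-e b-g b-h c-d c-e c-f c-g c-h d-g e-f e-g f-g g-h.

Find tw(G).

A width-4 tree decomposition is:
Bags: B1 = {a, b, c, d, g}  B2 = {a, b, c, e, g}  B3 = {a, b, c, g, h}  B4 = {a, c, e, f, g}
Tree: B1–B2, B2–B3, B2–B4
Every bag has size at most 5, so the width is 5 − 1 = 4 and tw(G) ≤ 4. Conversely, {a, c, e, f, g} is a clique of size 5, and the vertices of any clique must share a bag in every tree decomposition; so some bag has ≥ 5 vertices and tw(G) ≥ 4. Combining the bounds, tw(G) = 4.

4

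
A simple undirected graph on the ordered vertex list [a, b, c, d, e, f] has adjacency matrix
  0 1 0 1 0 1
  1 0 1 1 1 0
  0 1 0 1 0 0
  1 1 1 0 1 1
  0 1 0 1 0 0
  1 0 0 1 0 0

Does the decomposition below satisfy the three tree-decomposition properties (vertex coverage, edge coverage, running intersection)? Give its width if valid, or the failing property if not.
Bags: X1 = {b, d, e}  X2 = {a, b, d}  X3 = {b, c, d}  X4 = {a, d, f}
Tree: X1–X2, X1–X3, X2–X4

Every vertex of G appears in some bag (union = {a, b, c, d, e, f}); every edge is covered by a bag; and for each vertex v the set of bags containing v is connected in the bag tree. The decomposition is therefore valid. The largest bag has 3 vertices, so the width is 2.

Yes; width 2.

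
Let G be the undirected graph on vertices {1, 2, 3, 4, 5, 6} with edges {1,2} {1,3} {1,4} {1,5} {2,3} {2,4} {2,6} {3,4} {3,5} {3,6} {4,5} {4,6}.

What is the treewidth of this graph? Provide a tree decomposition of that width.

Treewidth 3.
One such decomposition:
Bags: B1 = {1, 2, 3, 4}  B2 = {2, 3, 4, 6}  B3 = {1, 3, 4, 5}
Tree: B1–B2, B1–B3

The largest bag has 4 vertices, giving width 3; this decomposition certifies tw(G) ≤ 3. On the other hand G contains the 4-clique {1, 2, 3, 4}. A clique must lie in a single bag of any decomposition, so no decomposition can have width below 3. Therefore the treewidth is 3.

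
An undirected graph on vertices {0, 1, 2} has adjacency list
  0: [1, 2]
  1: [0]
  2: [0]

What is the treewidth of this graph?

A width-1 tree decomposition is:
Bags: B1 = {0, 2}  B2 = {0, 1}
Tree: B1–B2
The largest bag has 2 vertices, giving width 1; this decomposition certifies tw(G) ≤ 1. G has an edge, so its treewidth is at least 1. Combining the bounds, tw(G) = 1.

1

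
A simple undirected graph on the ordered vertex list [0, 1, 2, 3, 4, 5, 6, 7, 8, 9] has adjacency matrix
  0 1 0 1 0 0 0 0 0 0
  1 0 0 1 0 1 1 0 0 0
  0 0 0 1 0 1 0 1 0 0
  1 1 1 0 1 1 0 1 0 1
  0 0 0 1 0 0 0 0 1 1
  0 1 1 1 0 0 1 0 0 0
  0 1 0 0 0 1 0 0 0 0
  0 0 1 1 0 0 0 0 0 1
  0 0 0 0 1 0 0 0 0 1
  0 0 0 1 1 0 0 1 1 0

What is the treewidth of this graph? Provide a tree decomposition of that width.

Treewidth 2.
One such decomposition:
Bags: B1 = {2, 3, 5}  B2 = {2, 3, 7}  B3 = {1, 3, 5}  B4 = {0, 1, 3}  B5 = {3, 7, 9}  B6 = {3, 4, 9}  B7 = {4, 8, 9}  B8 = {1, 5, 6}
Tree: B1–B2, B1–B3, B3–B4, B2–B5, B5–B6, B6–B7, B3–B8

Each bag holds 3 vertices, so the decomposition has width 2, which upper-bounds the treewidth. On the other hand G contains the 3-clique {4, 8, 9}. A clique must lie in a single bag of any decomposition, so no decomposition can have width below 2. Therefore the treewidth is 2.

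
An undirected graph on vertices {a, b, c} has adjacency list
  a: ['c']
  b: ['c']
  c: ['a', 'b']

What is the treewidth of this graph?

A width-1 tree decomposition is:
Bags: B1 = {a, c}  B2 = {b, c}
Tree: B1–B2
The largest bag has 2 vertices, giving width 1; this decomposition certifies tw(G) ≤ 1. Any graph with an edge has treewidth ≥ 1, and G has the edge c–a. Therefore the treewidth is 1.

1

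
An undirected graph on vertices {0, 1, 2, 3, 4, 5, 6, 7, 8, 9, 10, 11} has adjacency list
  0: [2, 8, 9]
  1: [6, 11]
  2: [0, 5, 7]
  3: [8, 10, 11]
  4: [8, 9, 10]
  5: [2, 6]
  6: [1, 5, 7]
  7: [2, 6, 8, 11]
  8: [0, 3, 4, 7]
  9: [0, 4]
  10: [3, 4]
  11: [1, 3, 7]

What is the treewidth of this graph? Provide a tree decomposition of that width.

The largest bag has 4 vertices, giving width 3; this decomposition certifies tw(G) ≤ 3. For the lower bound: the 4 vertex sets {1,5,6}, {2}, {7}, {0,3,8,11} are disjoint, each induces a connected subgraph, and every pair is joined by at least one edge of G. Contracting each set to a single vertex therefore yields K_{4} as a minor, and since treewidth is minor-monotone, tw(G) ≥ tw(K_{4}) = 3. Therefore the treewidth is 3.

Treewidth 3.
One such decomposition:
Bags: B1 = {1, 2, 5, 6}  B2 = {1, 2, 6, 7}  B3 = {1, 2, 7, 11}  B4 = {0, 2, 7, 11}  B5 = {0, 7, 8, 11}  B6 = {0, 3, 8, 11}  B7 = {0, 3, 8, 9}  B8 = {3, 4, 8, 9}  B9 = {3, 4, 9, 10}
Tree: B1–B2, B2–B3, B3–B4, B4–B5, B5–B6, B6–B7, B7–B8, B8–B9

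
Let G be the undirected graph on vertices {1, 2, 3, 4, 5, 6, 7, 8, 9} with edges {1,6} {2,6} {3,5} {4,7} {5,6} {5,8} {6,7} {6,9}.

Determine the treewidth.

1

A width-1 tree decomposition is:
Bags: B1 = {5, 6}  B2 = {1, 6}  B3 = {5, 8}  B4 = {6, 9}  B5 = {3, 5}  B6 = {6, 7}  B7 = {4, 7}  B8 = {2, 6}
Tree: B1–B2, B1–B3, B1–B4, B3–B5, B1–B6, B6–B7, B2–B8
The largest bag has 2 vertices, giving width 1; this decomposition certifies tw(G) ≤ 1. Any graph with an edge has treewidth ≥ 1, and G has the edge 5–6. Hence tw(G) = 1 exactly.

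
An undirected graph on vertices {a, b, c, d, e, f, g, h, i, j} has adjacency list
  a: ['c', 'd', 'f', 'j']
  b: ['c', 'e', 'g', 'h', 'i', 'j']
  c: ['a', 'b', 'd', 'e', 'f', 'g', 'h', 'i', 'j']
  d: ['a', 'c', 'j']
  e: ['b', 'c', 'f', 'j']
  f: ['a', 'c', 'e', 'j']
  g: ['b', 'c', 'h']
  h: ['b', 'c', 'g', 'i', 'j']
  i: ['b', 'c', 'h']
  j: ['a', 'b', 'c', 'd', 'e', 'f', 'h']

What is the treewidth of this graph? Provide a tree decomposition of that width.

Treewidth 3.
One optimal decomposition is:
Bags: B1 = {a, c, f, j}  B2 = {c, e, f, j}  B3 = {b, c, e, j}  B4 = {b, c, h, j}  B5 = {b, c, g, h}  B6 = {a, c, d, j}  B7 = {b, c, h, i}
Tree: B1–B2, B2–B3, B3–B4, B4–B5, B1–B6, B4–B7

Every bag has size at most 4, so the width is 4 − 1 = 3 and tw(G) ≤ 3. For the lower bound, the 4 vertices {b, c, g, h} are pairwise adjacent, and any tree decomposition puts a clique entirely inside one bag — forcing width ≥ 3. The upper and lower bounds meet at 3, so that is the treewidth.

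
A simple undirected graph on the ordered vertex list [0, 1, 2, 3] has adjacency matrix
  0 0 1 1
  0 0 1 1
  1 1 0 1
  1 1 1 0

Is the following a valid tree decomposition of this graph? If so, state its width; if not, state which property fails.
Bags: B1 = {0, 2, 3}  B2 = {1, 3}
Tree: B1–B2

No — edge (2,1) lies in no bag.

A tree decomposition must satisfy three properties: every vertex lies in some bag; for every edge, both endpoints lie together in some bag; and for every vertex, the bags containing it form a connected subtree. Here edge (2,1) lies in no bag, so the decomposition is invalid.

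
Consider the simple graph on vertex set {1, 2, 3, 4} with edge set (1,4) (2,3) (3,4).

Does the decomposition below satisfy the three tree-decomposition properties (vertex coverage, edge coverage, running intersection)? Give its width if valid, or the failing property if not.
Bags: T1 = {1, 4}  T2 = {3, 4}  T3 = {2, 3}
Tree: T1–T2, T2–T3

Yes; width 1.

Checking the three conditions: (i) the bags cover all of {1, 2, 3, 4}; (ii) for each edge, some bag contains both endpoints; (iii) the bags containing any fixed vertex form a subtree. All hold, so the decomposition is valid with width 2 − 1 = 1.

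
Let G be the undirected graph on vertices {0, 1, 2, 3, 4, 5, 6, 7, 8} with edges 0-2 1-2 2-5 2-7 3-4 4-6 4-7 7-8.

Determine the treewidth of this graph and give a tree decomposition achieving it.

Treewidth 1.
One optimal decomposition is:
Bags: B1 = {2, 7}  B2 = {4, 7}  B3 = {4, 6}  B4 = {7, 8}  B5 = {2, 5}  B6 = {3, 4}  B7 = {1, 2}  B8 = {0, 2}
Tree: B1–B2, B2–B3, B1–B4, B1–B5, B2–B6, B5–B7, B7–B8

The largest bag has 2 vertices, giving width 1; this decomposition certifies tw(G) ≤ 1. Any graph with an edge has treewidth ≥ 1, and G has the edge 7–2. Hence tw(G) = 1 exactly.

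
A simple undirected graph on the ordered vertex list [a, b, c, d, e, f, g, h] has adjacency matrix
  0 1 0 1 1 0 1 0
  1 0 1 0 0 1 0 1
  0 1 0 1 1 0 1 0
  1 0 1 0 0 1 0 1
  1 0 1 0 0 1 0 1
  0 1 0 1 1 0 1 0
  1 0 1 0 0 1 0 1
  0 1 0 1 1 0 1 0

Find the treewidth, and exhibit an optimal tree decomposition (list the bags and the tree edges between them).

The largest bag has 5 vertices, giving width 4; this decomposition certifies tw(G) ≤ 4. For the lower bound: the 5 vertex sets {c,d}, {e,h}, {f,g}, {b}, {a} are disjoint, each induces a connected subgraph, and every pair is joined by at least one edge of G. Contracting each set to a single vertex therefore yields K_{5} as a minor, and since treewidth is minor-monotone, tw(G) ≥ tw(K_{5}) = 4. Combining the bounds, tw(G) = 4.

Treewidth 4.
Bags: B1 = {b, c, d, e, g}  B2 = {b, d, e, g, h}  B3 = {b, d, e, f, g}  B4 = {a, b, d, e, g}
Tree: B1–B2, B2–B3, B3–B4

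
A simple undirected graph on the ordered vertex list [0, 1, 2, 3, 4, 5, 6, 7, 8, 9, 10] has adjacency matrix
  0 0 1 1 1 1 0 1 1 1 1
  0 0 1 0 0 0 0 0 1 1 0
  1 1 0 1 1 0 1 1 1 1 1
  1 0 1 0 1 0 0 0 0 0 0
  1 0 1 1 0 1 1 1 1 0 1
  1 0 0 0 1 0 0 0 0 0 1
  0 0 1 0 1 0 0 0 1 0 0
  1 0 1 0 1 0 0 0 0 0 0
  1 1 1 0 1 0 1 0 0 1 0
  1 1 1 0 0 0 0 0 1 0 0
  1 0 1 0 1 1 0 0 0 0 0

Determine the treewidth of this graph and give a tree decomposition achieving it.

The largest bag has 4 vertices, giving width 3; this decomposition certifies tw(G) ≤ 3. Conversely, {0, 2, 8, 9} is a clique of size 4, and the vertices of any clique must share a bag in every tree decomposition; so some bag has ≥ 4 vertices and tw(G) ≥ 3. Therefore the treewidth is 3.

Treewidth 3.
One optimal decomposition is:
Bags: B1 = {0, 2, 4, 7}  B2 = {0, 2, 4, 10}  B3 = {0, 2, 3, 4}  B4 = {0, 4, 5, 10}  B5 = {0, 2, 4, 8}  B6 = {0, 2, 8, 9}  B7 = {1, 2, 8, 9}  B8 = {2, 4, 6, 8}
Tree: B1–B2, B2–B3, B2–B4, B3–B5, B5–B6, B6–B7, B5–B8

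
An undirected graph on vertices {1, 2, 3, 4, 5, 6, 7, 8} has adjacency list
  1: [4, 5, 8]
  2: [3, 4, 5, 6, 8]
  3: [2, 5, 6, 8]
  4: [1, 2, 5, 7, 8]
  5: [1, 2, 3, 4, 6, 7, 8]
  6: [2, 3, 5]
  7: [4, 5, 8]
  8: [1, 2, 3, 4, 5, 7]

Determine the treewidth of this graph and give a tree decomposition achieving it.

Each bag holds 4 vertices, so the decomposition has width 3, which upper-bounds the treewidth. For the lower bound, the 4 vertices {2, 3, 5, 8} are pairwise adjacent, and any tree decomposition puts a clique entirely inside one bag — forcing width ≥ 3. The upper and lower bounds meet at 3, so that is the treewidth.

Treewidth 3.
Bags: B1 = {2, 3, 5, 8}  B2 = {2, 4, 5, 8}  B3 = {4, 5, 7, 8}  B4 = {1, 4, 5, 8}  B5 = {2, 3, 5, 6}
Tree: B1–B2, B2–B3, B3–B4, B1–B5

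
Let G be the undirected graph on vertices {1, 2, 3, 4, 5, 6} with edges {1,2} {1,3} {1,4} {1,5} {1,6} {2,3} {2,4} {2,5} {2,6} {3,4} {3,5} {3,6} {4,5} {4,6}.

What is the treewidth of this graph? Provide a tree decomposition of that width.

Every bag has size at most 5, so the width is 5 − 1 = 4 and tw(G) ≤ 4. On the other hand G contains the 5-clique {1, 2, 3, 4, 5}. A clique must lie in a single bag of any decomposition, so no decomposition can have width below 4. Combining the bounds, tw(G) = 4.

Treewidth 4.
One optimal decomposition is:
Bags: B1 = {1, 2, 3, 4, 6}  B2 = {1, 2, 3, 4, 5}
Tree: B1–B2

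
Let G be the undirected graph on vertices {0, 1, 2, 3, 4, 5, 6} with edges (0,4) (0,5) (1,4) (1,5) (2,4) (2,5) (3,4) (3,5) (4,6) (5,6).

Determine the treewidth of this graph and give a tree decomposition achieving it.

Treewidth 2.
One such decomposition:
Bags: B1 = {2, 4, 5}  B2 = {1, 4, 5}  B3 = {4, 5, 6}  B4 = {3, 4, 5}  B5 = {0, 4, 5}
Tree: B1–B2, B2–B3, B3–B4, B4–B5

Every bag has size at most 3, so the width is 3 − 1 = 2 and tw(G) ≤ 2. Since 4–2–5–1–4 is a cycle in G, G is not acyclic. Forests are exactly the graphs of treewidth ≤ 1, so tw(G) ≥ 2. Combining the bounds, tw(G) = 2.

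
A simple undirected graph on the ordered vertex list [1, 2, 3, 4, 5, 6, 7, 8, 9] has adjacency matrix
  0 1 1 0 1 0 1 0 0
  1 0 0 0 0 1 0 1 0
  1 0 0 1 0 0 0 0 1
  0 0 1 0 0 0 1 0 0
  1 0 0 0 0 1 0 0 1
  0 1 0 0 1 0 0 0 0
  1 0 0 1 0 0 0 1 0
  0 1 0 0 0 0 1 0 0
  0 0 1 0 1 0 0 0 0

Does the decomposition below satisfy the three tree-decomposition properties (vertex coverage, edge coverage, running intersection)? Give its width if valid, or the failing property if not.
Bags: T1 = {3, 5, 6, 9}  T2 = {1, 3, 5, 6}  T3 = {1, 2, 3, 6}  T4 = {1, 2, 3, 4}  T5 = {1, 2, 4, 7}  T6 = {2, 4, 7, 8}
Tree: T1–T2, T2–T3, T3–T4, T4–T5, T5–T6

Yes; width 3.

Vertex coverage: the bags together contain {1, 2, 3, 4, 5, 6, 7, 8, 9}, the full vertex set. Edge coverage: each edge of G has both endpoints in at least one bag. Running intersection: for every vertex, the bags containing it form a connected subtree. All three properties hold, so this is a valid tree decomposition of width max|bag| − 1 = 3, and hence tw(G) ≤ 3.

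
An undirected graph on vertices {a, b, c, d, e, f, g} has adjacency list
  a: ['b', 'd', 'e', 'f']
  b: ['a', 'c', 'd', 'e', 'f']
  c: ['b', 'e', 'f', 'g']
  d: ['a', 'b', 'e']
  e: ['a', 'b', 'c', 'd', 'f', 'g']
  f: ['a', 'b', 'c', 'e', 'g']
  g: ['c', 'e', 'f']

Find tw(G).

A width-3 tree decomposition is:
Bags: B1 = {c, e, f, g}  B2 = {b, c, e, f}  B3 = {a, b, e, f}  B4 = {a, b, d, e}
Tree: B1–B2, B2–B3, B3–B4
The largest bag has 4 vertices, giving width 3; this decomposition certifies tw(G) ≤ 3. On the other hand G contains the 4-clique {a, b, d, e}. A clique must lie in a single bag of any decomposition, so no decomposition can have width below 3. Combining the bounds, tw(G) = 3.

3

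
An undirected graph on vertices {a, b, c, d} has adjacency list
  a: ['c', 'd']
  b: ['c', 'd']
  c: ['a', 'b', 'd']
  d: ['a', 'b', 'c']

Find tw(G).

2

A width-2 tree decomposition is:
Bags: B1 = {a, c, d}  B2 = {b, c, d}
Tree: B1–B2
The largest bag has 3 vertices, giving width 2; this decomposition certifies tw(G) ≤ 2. On the other hand G contains the 3-clique {a, c, d}. A clique must lie in a single bag of any decomposition, so no decomposition can have width below 2. Combining the bounds, tw(G) = 2.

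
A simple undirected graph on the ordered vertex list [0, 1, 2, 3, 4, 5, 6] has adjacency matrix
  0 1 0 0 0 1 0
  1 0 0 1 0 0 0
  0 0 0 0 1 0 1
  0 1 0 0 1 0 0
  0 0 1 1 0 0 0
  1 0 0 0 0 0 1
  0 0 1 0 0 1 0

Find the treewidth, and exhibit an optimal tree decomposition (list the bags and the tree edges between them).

Each bag holds 3 vertices, so the decomposition has width 2, which upper-bounds the treewidth. For the lower bound, G contains the cycle 4–3–1–0–5–6–2–4, so G is not a forest; only forests have treewidth ≤ 1, hence tw(G) ≥ 2. Therefore the treewidth is 2.

Treewidth 2.
One optimal decomposition is:
Bags: B1 = {1, 3, 4}  B2 = {0, 1, 4}  B3 = {0, 4, 5}  B4 = {4, 5, 6}  B5 = {2, 4, 6}
Tree: B1–B2, B2–B3, B3–B4, B4–B5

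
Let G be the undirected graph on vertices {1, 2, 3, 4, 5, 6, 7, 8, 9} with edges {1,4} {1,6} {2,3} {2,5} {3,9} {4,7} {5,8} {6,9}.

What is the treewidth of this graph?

A width-1 tree decomposition is:
Bags: B1 = {5, 8}  B2 = {2, 5}  B3 = {2, 3}  B4 = {3, 9}  B5 = {6, 9}  B6 = {1, 6}  B7 = {1, 4}  B8 = {4, 7}
Tree: B1–B2, B2–B3, B3–B4, B4–B5, B5–B6, B6–B7, B7–B8
Each bag holds 2 vertices, so the decomposition has width 1, which upper-bounds the treewidth. Since G has at least one edge (e.g. 8–5), it is not an edgeless graph, so tw(G) ≥ 1. Therefore the treewidth is 1.

1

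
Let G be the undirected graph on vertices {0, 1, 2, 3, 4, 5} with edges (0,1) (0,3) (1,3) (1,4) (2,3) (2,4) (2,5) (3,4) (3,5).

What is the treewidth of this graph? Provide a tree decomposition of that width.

Treewidth 2.
One optimal decomposition is:
Bags: B1 = {0, 1, 3}  B2 = {1, 3, 4}  B3 = {2, 3, 4}  B4 = {2, 3, 5}
Tree: B1–B2, B2–B3, B3–B4

Every bag has size at most 3, so the width is 3 − 1 = 2 and tw(G) ≤ 2. On the other hand G contains the 3-clique {0, 1, 3}. A clique must lie in a single bag of any decomposition, so no decomposition can have width below 2. The upper and lower bounds meet at 2, so that is the treewidth.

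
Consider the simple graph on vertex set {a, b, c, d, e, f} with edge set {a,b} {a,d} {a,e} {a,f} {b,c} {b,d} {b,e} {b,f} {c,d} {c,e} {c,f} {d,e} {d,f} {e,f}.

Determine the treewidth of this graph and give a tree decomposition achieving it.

The largest bag has 5 vertices, giving width 4; this decomposition certifies tw(G) ≤ 4. For the lower bound, the 5 vertices {b, c, d, e, f} are pairwise adjacent, and any tree decomposition puts a clique entirely inside one bag — forcing width ≥ 4. Combining the bounds, tw(G) = 4.

Treewidth 4.
Bags: B1 = {a, b, d, e, f}  B2 = {b, c, d, e, f}
Tree: B1–B2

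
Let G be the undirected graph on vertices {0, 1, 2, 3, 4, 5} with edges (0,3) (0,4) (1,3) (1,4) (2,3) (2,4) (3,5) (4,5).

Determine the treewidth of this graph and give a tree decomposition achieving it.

The largest bag has 3 vertices, giving width 2; this decomposition certifies tw(G) ≤ 2. For the lower bound, G contains the cycle 3–1–4–0–3, so G is not a forest; only forests have treewidth ≤ 1, hence tw(G) ≥ 2. The upper and lower bounds meet at 2, so that is the treewidth.

Treewidth 2.
One such decomposition:
Bags: B1 = {1, 3, 4}  B2 = {0, 3, 4}  B3 = {3, 4, 5}  B4 = {2, 3, 4}
Tree: B1–B2, B2–B3, B3–B4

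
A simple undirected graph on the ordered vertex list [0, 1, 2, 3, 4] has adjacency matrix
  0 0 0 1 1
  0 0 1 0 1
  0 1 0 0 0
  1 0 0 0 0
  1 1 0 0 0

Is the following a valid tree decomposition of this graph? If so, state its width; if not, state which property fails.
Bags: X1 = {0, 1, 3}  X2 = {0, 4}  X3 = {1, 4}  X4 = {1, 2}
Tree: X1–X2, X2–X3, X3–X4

A tree decomposition must satisfy three properties: every vertex lies in some bag; for every edge, both endpoints lie together in some bag; and for every vertex, the bags containing it form a connected subtree. Here bags containing vertex 1 are not connected in the tree, so the decomposition is invalid.

No — bags containing vertex 1 are not connected in the tree.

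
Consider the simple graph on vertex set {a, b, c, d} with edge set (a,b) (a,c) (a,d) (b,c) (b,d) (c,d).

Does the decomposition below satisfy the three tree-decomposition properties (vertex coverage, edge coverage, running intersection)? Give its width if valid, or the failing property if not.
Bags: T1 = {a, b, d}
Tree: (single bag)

A tree decomposition must satisfy three properties: every vertex lies in some bag; for every edge, both endpoints lie together in some bag; and for every vertex, the bags containing it form a connected subtree. Here vertex c appears in no bag, so the decomposition is invalid.

No — vertex c appears in no bag.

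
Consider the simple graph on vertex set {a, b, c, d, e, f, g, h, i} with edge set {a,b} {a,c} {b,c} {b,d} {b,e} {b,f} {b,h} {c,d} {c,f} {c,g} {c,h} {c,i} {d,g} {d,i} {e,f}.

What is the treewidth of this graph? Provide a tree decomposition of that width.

Each bag holds 3 vertices, so the decomposition has width 2, which upper-bounds the treewidth. On the other hand G contains the 3-clique {b, e, f}. A clique must lie in a single bag of any decomposition, so no decomposition can have width below 2. The upper and lower bounds meet at 2, so that is the treewidth.

Treewidth 2.
One optimal decomposition is:
Bags: B1 = {c, d, i}  B2 = {c, d, g}  B3 = {b, c, d}  B4 = {a, b, c}  B5 = {b, c, h}  B6 = {b, c, f}  B7 = {b, e, f}
Tree: B1–B2, B2–B3, B3–B4, B3–B5, B3–B6, B6–B7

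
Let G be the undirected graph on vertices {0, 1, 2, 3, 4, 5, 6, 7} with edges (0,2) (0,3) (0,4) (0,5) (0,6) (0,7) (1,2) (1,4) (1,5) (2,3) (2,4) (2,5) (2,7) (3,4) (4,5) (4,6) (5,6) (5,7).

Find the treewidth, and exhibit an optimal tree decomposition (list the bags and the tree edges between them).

Every bag has size at most 4, so the width is 4 − 1 = 3 and tw(G) ≤ 3. On the other hand G contains the 4-clique {0, 2, 3, 4}. A clique must lie in a single bag of any decomposition, so no decomposition can have width below 3. Hence tw(G) = 3 exactly.

Treewidth 3.
One such decomposition:
Bags: B1 = {0, 2, 5, 7}  B2 = {0, 2, 4, 5}  B3 = {1, 2, 4, 5}  B4 = {0, 4, 5, 6}  B5 = {0, 2, 3, 4}
Tree: B1–B2, B2–B3, B2–B4, B2–B5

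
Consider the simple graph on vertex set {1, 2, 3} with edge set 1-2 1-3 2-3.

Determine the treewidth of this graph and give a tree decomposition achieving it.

With just one bag of size 3, the width is 3 − 1 = 2, so tw(G) ≤ 2. On the other hand G contains the 3-clique {1, 2, 3}. A clique must lie in a single bag of any decomposition, so no decomposition can have width below 2. Therefore the treewidth is 2.

Treewidth 2.
Bags: B1 = {1, 2, 3}
Tree: (single bag)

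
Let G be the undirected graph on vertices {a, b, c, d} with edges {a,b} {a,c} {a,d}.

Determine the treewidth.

A width-1 tree decomposition is:
Bags: B1 = {a, c}  B2 = {a, b}  B3 = {a, d}
Tree: B1–B2, B2–B3
Every bag has size at most 2, so the width is 2 − 1 = 1 and tw(G) ≤ 1. Any graph with an edge has treewidth ≥ 1, and G has the edge a–c. Hence tw(G) = 1 exactly.

1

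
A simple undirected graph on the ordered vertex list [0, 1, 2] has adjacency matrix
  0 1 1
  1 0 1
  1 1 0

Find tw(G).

2

A width-2 tree decomposition is:
Bags: B1 = {0, 1, 2}
Tree: (single bag)
With just one bag of size 3, the width is 3 − 1 = 2, so tw(G) ≤ 2. For the lower bound, the 3 vertices {0, 1, 2} are pairwise adjacent, and any tree decomposition puts a clique entirely inside one bag — forcing width ≥ 2. Combining the bounds, tw(G) = 2.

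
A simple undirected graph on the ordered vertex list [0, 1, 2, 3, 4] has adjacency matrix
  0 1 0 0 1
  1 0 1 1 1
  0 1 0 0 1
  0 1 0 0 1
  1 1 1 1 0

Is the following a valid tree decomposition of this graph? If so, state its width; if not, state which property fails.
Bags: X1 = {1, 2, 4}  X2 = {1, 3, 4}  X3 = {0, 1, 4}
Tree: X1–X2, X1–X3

Vertex coverage: the bags together contain {0, 1, 2, 3, 4}, the full vertex set. Edge coverage: each edge of G has both endpoints in at least one bag. Running intersection: for every vertex, the bags containing it form a connected subtree. All three properties hold, so this is a valid tree decomposition of width max|bag| − 1 = 2, and hence tw(G) ≤ 2.

Yes; width 2.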